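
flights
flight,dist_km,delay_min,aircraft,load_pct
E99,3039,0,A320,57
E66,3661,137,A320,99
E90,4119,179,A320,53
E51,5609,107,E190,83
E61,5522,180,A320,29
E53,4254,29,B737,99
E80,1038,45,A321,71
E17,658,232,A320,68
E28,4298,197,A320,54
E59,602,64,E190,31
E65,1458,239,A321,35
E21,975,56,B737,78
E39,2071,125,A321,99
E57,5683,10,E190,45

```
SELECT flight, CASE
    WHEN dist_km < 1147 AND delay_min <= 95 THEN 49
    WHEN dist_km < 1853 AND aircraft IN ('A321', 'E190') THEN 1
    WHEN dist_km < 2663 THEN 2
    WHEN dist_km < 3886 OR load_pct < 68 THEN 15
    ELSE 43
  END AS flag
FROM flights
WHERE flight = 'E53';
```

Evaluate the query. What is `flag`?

43

flight = E53: dist_km=4254, delay_min=29, aircraft=B737, load_pct=99.
dist_km < 1147 AND delay_min <= 95 → false
dist_km < 1853 AND aircraft IN ('A321', 'E190') → false
dist_km < 2663 → false
dist_km < 3886 OR load_pct < 68 → false
No prior WHEN matched → ELSE → 43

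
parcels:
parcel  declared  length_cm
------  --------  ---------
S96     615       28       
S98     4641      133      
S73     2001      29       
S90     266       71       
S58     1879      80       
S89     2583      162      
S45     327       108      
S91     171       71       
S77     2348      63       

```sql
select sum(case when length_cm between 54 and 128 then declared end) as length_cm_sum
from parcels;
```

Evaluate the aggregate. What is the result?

parcel=S96: ✗
parcel=S98: ✗
parcel=S73: ✗
parcel=S90: ✓ → 266
parcel=S58: ✓ → 1879
parcel=S89: ✗
parcel=S45: ✓ → 327
parcel=S91: ✓ → 171
parcel=S77: ✓ → 2348
length_cm_sum = 266 + 1879 + 327 + 171 + 2348 = 4991

4991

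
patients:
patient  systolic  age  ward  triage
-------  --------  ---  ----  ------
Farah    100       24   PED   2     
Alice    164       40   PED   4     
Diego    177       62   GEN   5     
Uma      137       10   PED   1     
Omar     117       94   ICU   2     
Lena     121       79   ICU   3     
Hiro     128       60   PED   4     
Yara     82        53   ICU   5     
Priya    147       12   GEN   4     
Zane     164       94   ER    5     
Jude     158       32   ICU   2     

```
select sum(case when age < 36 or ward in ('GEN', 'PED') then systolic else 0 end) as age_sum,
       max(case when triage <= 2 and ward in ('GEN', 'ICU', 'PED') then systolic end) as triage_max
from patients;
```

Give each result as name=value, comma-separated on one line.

[age_sum: age < 36 or ward in ('GEN', 'PED')]
patient=Farah: ✓ → 100
patient=Alice: ✓ → 164
patient=Diego: ✓ → 177
patient=Uma: ✓ → 137
patient=Omar: ✗
patient=Lena: ✗
patient=Hiro: ✓ → 128
patient=Yara: ✗
patient=Priya: ✓ → 147
patient=Zane: ✗
patient=Jude: ✓ → 158
age_sum = 100 + 164 + 177 + 137 + 128 + 147 + 158 = 1011
—
[triage_max: triage <= 2 and ward in ('GEN', 'ICU', 'PED')]
patient=Farah: ✓ → 100
patient=Alice: ✗
patient=Diego: ✗
patient=Uma: ✓ → 137
patient=Omar: ✓ → 117
patient=Lena: ✗
patient=Hiro: ✗
patient=Yara: ✗
patient=Priya: ✗
patient=Zane: ✗
patient=Jude: ✓ → 158
triage_max = MAX(100, 137, 117, 158) = 158

age_sum=1011, triage_max=158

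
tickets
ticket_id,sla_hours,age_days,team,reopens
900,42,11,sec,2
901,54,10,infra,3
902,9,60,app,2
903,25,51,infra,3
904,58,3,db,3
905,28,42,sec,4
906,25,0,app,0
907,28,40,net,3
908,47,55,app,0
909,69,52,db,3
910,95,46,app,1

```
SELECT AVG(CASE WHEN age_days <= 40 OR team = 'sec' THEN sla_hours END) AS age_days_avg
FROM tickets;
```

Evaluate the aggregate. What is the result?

ticket_id=900: ✓ → 42
ticket_id=901: ✓ → 54
ticket_id=902: ✗
ticket_id=903: ✗
ticket_id=904: ✓ → 58
ticket_id=905: ✓ → 28
ticket_id=906: ✓ → 25
ticket_id=907: ✓ → 28
ticket_id=908: ✗
ticket_id=909: ✗
ticket_id=910: ✗
age_days_avg = (42 + 54 + 58 + 28 + 25 + 28) / 6 = 39.1666666667

39.1666666667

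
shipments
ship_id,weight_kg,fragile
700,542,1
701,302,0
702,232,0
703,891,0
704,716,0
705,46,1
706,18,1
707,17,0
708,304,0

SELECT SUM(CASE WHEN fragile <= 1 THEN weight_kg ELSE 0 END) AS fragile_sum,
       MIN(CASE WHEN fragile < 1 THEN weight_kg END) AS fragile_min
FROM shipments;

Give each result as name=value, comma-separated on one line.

fragile_sum=3068, fragile_min=17

[fragile_sum: fragile <= 1]
ship_id=700: ✓ → 542
ship_id=701: ✓ → 302
ship_id=702: ✓ → 232
ship_id=703: ✓ → 891
ship_id=704: ✓ → 716
ship_id=705: ✓ → 46
ship_id=706: ✓ → 18
ship_id=707: ✓ → 17
ship_id=708: ✓ → 304
fragile_sum = 542 + 302 + 232 + 891 + 716 + 46 + 18 + 17 + 304 = 3068
—
[fragile_min: fragile < 1]
ship_id=700: ✗
ship_id=701: ✓ → 302
ship_id=702: ✓ → 232
ship_id=703: ✓ → 891
ship_id=704: ✓ → 716
ship_id=705: ✗
ship_id=706: ✗
ship_id=707: ✓ → 17
ship_id=708: ✓ → 304
fragile_min = MIN(302, 232, 891, 716, 17, 304) = 17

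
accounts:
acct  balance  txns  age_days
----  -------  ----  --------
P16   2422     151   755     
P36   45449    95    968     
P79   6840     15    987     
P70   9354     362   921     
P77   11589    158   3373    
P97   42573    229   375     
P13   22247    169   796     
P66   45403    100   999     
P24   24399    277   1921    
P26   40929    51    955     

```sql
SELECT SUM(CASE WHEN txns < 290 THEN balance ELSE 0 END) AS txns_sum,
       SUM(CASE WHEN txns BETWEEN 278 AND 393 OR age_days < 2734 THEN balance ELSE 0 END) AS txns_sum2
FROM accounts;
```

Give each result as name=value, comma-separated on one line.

txns_sum=241851, txns_sum2=239616

[txns_sum: txns < 290]
acct=P16: ✓ → 2422
acct=P36: ✓ → 45449
acct=P79: ✓ → 6840
acct=P70: ✗
acct=P77: ✓ → 11589
acct=P97: ✓ → 42573
acct=P13: ✓ → 22247
acct=P66: ✓ → 45403
acct=P24: ✓ → 24399
acct=P26: ✓ → 40929
txns_sum = 2422 + 45449 + 6840 + 11589 + 42573 + 22247 + 45403 + 24399 + 40929 = 241851
—
[txns_sum2: txns BETWEEN 278 AND 393 OR age_days < 2734]
acct=P16: ✓ → 2422
acct=P36: ✓ → 45449
acct=P79: ✓ → 6840
acct=P70: ✓ → 9354
acct=P77: ✗
acct=P97: ✓ → 42573
acct=P13: ✓ → 22247
acct=P66: ✓ → 45403
acct=P24: ✓ → 24399
acct=P26: ✓ → 40929
txns_sum2 = 2422 + 45449 + 6840 + 9354 + 42573 + 22247 + 45403 + 24399 + 40929 = 239616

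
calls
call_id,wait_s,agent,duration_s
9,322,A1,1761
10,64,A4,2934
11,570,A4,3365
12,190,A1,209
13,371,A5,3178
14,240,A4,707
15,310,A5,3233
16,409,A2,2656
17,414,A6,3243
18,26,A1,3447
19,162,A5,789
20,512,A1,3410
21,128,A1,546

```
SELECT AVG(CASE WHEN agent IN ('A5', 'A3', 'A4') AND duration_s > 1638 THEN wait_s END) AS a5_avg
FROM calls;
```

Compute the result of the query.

328.75

call_id=9: ✗
call_id=10: ✓ → 64
call_id=11: ✓ → 570
call_id=12: ✗
call_id=13: ✓ → 371
call_id=14: ✗
call_id=15: ✓ → 310
call_id=16: ✗
call_id=17: ✗
call_id=18: ✗
call_id=19: ✗
call_id=20: ✗
call_id=21: ✗
a5_avg = (64 + 570 + 371 + 310) / 4 = 328.75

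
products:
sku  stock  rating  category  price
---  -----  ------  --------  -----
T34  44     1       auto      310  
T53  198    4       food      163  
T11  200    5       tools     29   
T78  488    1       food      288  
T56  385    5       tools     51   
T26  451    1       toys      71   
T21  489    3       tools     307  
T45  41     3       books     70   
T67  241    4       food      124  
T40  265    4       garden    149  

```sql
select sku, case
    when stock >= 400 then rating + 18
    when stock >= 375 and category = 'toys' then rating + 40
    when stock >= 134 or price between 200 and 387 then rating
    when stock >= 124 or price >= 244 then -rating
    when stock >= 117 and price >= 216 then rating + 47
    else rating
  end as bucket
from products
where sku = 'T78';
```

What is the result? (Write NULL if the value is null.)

sku = T78: stock=488, rating=1, category=food, price=288.
stock >= 400 → true → 19

19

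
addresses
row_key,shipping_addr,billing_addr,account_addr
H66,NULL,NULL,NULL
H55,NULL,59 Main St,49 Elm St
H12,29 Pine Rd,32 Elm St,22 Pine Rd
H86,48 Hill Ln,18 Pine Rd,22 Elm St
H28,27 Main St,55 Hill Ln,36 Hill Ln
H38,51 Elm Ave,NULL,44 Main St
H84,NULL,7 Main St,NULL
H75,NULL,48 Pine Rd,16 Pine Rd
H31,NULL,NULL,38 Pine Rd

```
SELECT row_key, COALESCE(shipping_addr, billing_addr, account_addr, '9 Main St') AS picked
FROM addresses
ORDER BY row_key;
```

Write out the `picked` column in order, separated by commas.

row_key=H12: shipping_addr=29 Pine Rd → 29 Pine Rd
row_key=H28: shipping_addr=27 Main St → 27 Main St
row_key=H31: shipping_addr=NULL, billing_addr=NULL, account_addr=38 Pine Rd → 38 Pine Rd
row_key=H38: shipping_addr=51 Elm Ave → 51 Elm Ave
row_key=H55: shipping_addr=NULL, billing_addr=59 Main St → 59 Main St
row_key=H66: shipping_addr=NULL, billing_addr=NULL, account_addr=NULL, → literal 9 Main St → 9 Main St
row_key=H75: shipping_addr=NULL, billing_addr=48 Pine Rd → 48 Pine Rd
row_key=H84: shipping_addr=NULL, billing_addr=7 Main St → 7 Main St
row_key=H86: shipping_addr=48 Hill Ln → 48 Hill Ln

29 Pine Rd, 27 Main St, 38 Pine Rd, 51 Elm Ave, 59 Main St, 9 Main St, 48 Pine Rd, 7 Main St, 48 Hill Ln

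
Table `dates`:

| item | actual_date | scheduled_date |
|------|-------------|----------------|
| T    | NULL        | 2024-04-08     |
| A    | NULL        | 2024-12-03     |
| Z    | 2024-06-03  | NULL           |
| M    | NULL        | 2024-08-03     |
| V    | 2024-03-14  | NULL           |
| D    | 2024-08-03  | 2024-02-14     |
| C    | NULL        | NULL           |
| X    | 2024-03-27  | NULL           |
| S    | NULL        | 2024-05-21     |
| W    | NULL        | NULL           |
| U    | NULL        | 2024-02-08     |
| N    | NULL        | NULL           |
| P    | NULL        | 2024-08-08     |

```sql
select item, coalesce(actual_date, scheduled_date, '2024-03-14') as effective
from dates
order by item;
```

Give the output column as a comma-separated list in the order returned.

item=A: actual_date=NULL, scheduled_date=2024-12-03 → 2024-12-03
item=C: actual_date=NULL, scheduled_date=NULL, → literal 2024-03-14 → 2024-03-14
item=D: actual_date=2024-08-03 → 2024-08-03
item=M: actual_date=NULL, scheduled_date=2024-08-03 → 2024-08-03
item=N: actual_date=NULL, scheduled_date=NULL, → literal 2024-03-14 → 2024-03-14
item=P: actual_date=NULL, scheduled_date=2024-08-08 → 2024-08-08
item=S: actual_date=NULL, scheduled_date=2024-05-21 → 2024-05-21
item=T: actual_date=NULL, scheduled_date=2024-04-08 → 2024-04-08
item=U: actual_date=NULL, scheduled_date=2024-02-08 → 2024-02-08
item=V: actual_date=2024-03-14 → 2024-03-14
item=W: actual_date=NULL, scheduled_date=NULL, → literal 2024-03-14 → 2024-03-14
item=X: actual_date=2024-03-27 → 2024-03-27
item=Z: actual_date=2024-06-03 → 2024-06-03

2024-12-03, 2024-03-14, 2024-08-03, 2024-08-03, 2024-03-14, 2024-08-08, 2024-05-21, 2024-04-08, 2024-02-08, 2024-03-14, 2024-03-14, 2024-03-27, 2024-06-03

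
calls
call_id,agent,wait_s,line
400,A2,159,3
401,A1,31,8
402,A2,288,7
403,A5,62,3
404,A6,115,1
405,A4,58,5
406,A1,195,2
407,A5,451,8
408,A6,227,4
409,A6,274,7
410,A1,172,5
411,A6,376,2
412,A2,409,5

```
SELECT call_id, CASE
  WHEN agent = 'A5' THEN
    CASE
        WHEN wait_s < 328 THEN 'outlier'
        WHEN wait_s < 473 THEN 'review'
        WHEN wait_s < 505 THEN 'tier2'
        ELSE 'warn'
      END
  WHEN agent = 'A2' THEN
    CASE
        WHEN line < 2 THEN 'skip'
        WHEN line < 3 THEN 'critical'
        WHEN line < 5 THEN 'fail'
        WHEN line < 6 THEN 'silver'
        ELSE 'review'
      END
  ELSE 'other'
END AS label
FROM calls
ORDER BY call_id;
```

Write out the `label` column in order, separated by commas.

call_id=400: agent='A2' → inner[line < 5] → fail
call_id=401: agent='A1' → outer ELSE → other
call_id=402: agent='A2' → inner[ELSE] → review
call_id=403: agent='A5' → inner[wait_s < 328] → outlier
call_id=404: agent='A6' → outer ELSE → other
call_id=405: agent='A4' → outer ELSE → other
call_id=406: agent='A1' → outer ELSE → other
call_id=407: agent='A5' → inner[wait_s < 473] → review
call_id=408: agent='A6' → outer ELSE → other
call_id=409: agent='A6' → outer ELSE → other
call_id=410: agent='A1' → outer ELSE → other
call_id=411: agent='A6' → outer ELSE → other
call_id=412: agent='A2' → inner[line < 6] → silver

fail, other, review, outlier, other, other, other, review, other, other, other, other, silver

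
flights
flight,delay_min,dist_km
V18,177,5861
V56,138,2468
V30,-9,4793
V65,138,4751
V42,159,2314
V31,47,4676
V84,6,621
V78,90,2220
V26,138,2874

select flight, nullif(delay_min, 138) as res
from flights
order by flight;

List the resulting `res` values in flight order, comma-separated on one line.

flight=V18: delay_min=177 vs 138: differ → 177
flight=V26: delay_min=138 vs 138: equal → NULL
flight=V30: delay_min=-9 vs 138: differ → -9
flight=V31: delay_min=47 vs 138: differ → 47
flight=V42: delay_min=159 vs 138: differ → 159
flight=V56: delay_min=138 vs 138: equal → NULL
flight=V65: delay_min=138 vs 138: equal → NULL
flight=V78: delay_min=90 vs 138: differ → 90
flight=V84: delay_min=6 vs 138: differ → 6

177, NULL, -9, 47, 159, NULL, NULL, 90, 6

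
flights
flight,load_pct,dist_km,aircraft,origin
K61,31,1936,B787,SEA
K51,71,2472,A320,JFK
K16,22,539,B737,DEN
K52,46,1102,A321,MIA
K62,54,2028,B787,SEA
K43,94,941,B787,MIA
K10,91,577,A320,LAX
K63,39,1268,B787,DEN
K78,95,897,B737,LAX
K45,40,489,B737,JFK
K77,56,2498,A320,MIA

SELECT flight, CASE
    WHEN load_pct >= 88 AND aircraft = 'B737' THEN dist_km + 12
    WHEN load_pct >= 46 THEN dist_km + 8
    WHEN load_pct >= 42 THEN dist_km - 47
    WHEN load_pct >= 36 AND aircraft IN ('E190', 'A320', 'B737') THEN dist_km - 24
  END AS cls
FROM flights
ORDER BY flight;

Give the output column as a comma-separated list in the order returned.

585, NULL, 949, 465, 2480, 1110, NULL, 2036, NULL, 2506, 909

flight=K10: load_pct >= 46 → 585
flight=K16: (no match → NULL) → NULL
flight=K43: load_pct >= 46 → 949
flight=K45: load_pct >= 36 AND aircraft IN ('E190', 'A320', 'B737') → 465
flight=K51: load_pct >= 46 → 2480
flight=K52: load_pct >= 46 → 1110
flight=K61: (no match → NULL) → NULL
flight=K62: load_pct >= 46 → 2036
flight=K63: (no match → NULL) → NULL
flight=K77: load_pct >= 46 → 2506
flight=K78: load_pct >= 88 AND aircraft = 'B737' → 909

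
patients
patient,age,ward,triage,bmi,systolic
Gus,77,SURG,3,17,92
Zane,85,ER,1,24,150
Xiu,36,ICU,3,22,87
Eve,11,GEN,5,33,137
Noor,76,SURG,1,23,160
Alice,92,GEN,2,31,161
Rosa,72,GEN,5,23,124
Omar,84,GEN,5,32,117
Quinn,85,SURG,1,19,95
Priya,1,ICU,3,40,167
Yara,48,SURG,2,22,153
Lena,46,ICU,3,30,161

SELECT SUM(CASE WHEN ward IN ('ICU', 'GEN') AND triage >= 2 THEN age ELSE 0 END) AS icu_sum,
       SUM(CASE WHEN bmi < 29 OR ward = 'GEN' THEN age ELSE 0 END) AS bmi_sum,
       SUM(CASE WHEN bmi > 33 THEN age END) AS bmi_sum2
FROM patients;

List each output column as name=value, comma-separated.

[icu_sum: ward IN ('ICU', 'GEN') AND triage >= 2]
patient=Gus: ✗
patient=Zane: ✗
patient=Xiu: ✓ → 36
patient=Eve: ✓ → 11
patient=Noor: ✗
patient=Alice: ✓ → 92
patient=Rosa: ✓ → 72
patient=Omar: ✓ → 84
patient=Quinn: ✗
patient=Priya: ✓ → 1
patient=Yara: ✗
patient=Lena: ✓ → 46
icu_sum = 36 + 11 + 92 + 72 + 84 + 1 + 46 = 342
—
[bmi_sum: bmi < 29 OR ward = 'GEN']
patient=Gus: ✓ → 77
patient=Zane: ✓ → 85
patient=Xiu: ✓ → 36
patient=Eve: ✓ → 11
patient=Noor: ✓ → 76
patient=Alice: ✓ → 92
patient=Rosa: ✓ → 72
patient=Omar: ✓ → 84
patient=Quinn: ✓ → 85
patient=Priya: ✗
patient=Yara: ✓ → 48
patient=Lena: ✗
bmi_sum = 77 + 85 + 36 + 11 + 76 + 92 + 72 + 84 + 85 + 48 = 666
—
[bmi_sum2: bmi > 33]
patient=Gus: ✗
patient=Zane: ✗
patient=Xiu: ✗
patient=Eve: ✗
patient=Noor: ✗
patient=Alice: ✗
patient=Rosa: ✗
patient=Omar: ✗
patient=Quinn: ✗
patient=Priya: ✓ → 1
patient=Yara: ✗
patient=Lena: ✗
bmi_sum2 = 1

icu_sum=342, bmi_sum=666, bmi_sum2=1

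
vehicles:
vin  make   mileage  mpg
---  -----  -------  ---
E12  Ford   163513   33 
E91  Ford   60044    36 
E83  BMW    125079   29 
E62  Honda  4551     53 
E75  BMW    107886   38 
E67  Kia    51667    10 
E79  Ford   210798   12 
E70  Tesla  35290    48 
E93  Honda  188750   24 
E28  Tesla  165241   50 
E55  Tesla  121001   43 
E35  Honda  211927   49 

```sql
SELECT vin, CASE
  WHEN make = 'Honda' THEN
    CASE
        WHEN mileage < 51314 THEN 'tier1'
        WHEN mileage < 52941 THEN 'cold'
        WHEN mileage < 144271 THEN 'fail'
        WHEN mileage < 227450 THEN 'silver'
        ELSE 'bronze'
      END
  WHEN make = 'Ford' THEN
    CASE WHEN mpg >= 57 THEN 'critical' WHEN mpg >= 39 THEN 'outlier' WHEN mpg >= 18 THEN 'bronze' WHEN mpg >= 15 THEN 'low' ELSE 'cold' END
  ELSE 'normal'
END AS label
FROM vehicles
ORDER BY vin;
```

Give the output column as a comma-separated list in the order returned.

bronze, normal, silver, normal, tier1, normal, normal, normal, cold, normal, bronze, silver

vin=E12: make='Ford' → inner[mpg >= 18] → bronze
vin=E28: make='Tesla' → outer ELSE → normal
vin=E35: make='Honda' → inner[mileage < 227450] → silver
vin=E55: make='Tesla' → outer ELSE → normal
vin=E62: make='Honda' → inner[mileage < 51314] → tier1
vin=E67: make='Kia' → outer ELSE → normal
vin=E70: make='Tesla' → outer ELSE → normal
vin=E75: make='BMW' → outer ELSE → normal
vin=E79: make='Ford' → inner[ELSE] → cold
vin=E83: make='BMW' → outer ELSE → normal
vin=E91: make='Ford' → inner[mpg >= 18] → bronze
vin=E93: make='Honda' → inner[mileage < 227450] → silver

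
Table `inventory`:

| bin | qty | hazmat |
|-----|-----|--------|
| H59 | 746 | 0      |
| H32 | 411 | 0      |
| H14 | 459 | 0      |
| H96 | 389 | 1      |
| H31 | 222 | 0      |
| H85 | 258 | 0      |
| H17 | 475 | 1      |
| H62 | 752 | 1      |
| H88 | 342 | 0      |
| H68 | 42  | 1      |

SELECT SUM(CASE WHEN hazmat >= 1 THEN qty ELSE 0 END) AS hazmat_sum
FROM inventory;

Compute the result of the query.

bin=H59: ✗
bin=H32: ✗
bin=H14: ✗
bin=H96: ✓ → 389
bin=H31: ✗
bin=H85: ✗
bin=H17: ✓ → 475
bin=H62: ✓ → 752
bin=H88: ✗
bin=H68: ✓ → 42
hazmat_sum = 389 + 475 + 752 + 42 = 1658

1658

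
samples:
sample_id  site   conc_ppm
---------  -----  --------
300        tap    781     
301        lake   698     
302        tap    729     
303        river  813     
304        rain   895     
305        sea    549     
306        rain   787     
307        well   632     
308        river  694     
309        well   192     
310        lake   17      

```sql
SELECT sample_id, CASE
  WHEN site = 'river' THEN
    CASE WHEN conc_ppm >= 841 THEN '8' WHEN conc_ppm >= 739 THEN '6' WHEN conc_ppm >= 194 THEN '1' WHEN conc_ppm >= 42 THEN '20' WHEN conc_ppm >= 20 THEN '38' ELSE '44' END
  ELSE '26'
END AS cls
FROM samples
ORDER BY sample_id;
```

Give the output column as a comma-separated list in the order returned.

sample_id=300: site='tap' → outer ELSE → 26
sample_id=301: site='lake' → outer ELSE → 26
sample_id=302: site='tap' → outer ELSE → 26
sample_id=303: site='river' → inner[conc_ppm >= 739] → 6
sample_id=304: site='rain' → outer ELSE → 26
sample_id=305: site='sea' → outer ELSE → 26
sample_id=306: site='rain' → outer ELSE → 26
sample_id=307: site='well' → outer ELSE → 26
sample_id=308: site='river' → inner[conc_ppm >= 194] → 1
sample_id=309: site='well' → outer ELSE → 26
sample_id=310: site='lake' → outer ELSE → 26

26, 26, 26, 6, 26, 26, 26, 26, 1, 26, 26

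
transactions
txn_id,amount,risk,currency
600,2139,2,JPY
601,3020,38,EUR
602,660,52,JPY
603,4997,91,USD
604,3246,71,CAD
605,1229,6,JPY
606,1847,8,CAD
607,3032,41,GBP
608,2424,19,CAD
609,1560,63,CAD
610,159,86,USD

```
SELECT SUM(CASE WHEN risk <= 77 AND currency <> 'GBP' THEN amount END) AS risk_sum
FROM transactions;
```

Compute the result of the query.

16125

txn_id=600: ✓ → 2139
txn_id=601: ✓ → 3020
txn_id=602: ✓ → 660
txn_id=603: ✗
txn_id=604: ✓ → 3246
txn_id=605: ✓ → 1229
txn_id=606: ✓ → 1847
txn_id=607: ✗
txn_id=608: ✓ → 2424
txn_id=609: ✓ → 1560
txn_id=610: ✗
risk_sum = 2139 + 3020 + 660 + 3246 + 1229 + 1847 + 2424 + 1560 = 16125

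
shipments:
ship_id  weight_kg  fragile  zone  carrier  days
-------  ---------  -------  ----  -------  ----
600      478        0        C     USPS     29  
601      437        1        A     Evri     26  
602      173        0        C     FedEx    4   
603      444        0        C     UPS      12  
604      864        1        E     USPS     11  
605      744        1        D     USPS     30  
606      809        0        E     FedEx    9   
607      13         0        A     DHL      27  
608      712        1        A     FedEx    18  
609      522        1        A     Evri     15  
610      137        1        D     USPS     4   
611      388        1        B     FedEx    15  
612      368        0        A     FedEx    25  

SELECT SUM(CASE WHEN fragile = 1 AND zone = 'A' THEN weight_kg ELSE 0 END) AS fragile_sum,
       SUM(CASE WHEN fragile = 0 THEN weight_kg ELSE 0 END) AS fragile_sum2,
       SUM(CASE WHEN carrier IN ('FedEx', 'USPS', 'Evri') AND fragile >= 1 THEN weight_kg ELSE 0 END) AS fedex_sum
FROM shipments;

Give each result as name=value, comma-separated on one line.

[fragile_sum: fragile = 1 AND zone = 'A']
ship_id=600: ✗
ship_id=601: ✓ → 437
ship_id=602: ✗
ship_id=603: ✗
ship_id=604: ✗
ship_id=605: ✗
ship_id=606: ✗
ship_id=607: ✗
ship_id=608: ✓ → 712
ship_id=609: ✓ → 522
ship_id=610: ✗
ship_id=611: ✗
ship_id=612: ✗
fragile_sum = 437 + 712 + 522 = 1671
—
[fragile_sum2: fragile = 0]
ship_id=600: ✓ → 478
ship_id=601: ✗
ship_id=602: ✓ → 173
ship_id=603: ✓ → 444
ship_id=604: ✗
ship_id=605: ✗
ship_id=606: ✓ → 809
ship_id=607: ✓ → 13
ship_id=608: ✗
ship_id=609: ✗
ship_id=610: ✗
ship_id=611: ✗
ship_id=612: ✓ → 368
fragile_sum2 = 478 + 173 + 444 + 809 + 13 + 368 = 2285
—
[fedex_sum: carrier IN ('FedEx', 'USPS', 'Evri') AND fragile >= 1]
ship_id=600: ✗
ship_id=601: ✓ → 437
ship_id=602: ✗
ship_id=603: ✗
ship_id=604: ✓ → 864
ship_id=605: ✓ → 744
ship_id=606: ✗
ship_id=607: ✗
ship_id=608: ✓ → 712
ship_id=609: ✓ → 522
ship_id=610: ✓ → 137
ship_id=611: ✓ → 388
ship_id=612: ✗
fedex_sum = 437 + 864 + 744 + 712 + 522 + 137 + 388 = 3804

fragile_sum=1671, fragile_sum2=2285, fedex_sum=3804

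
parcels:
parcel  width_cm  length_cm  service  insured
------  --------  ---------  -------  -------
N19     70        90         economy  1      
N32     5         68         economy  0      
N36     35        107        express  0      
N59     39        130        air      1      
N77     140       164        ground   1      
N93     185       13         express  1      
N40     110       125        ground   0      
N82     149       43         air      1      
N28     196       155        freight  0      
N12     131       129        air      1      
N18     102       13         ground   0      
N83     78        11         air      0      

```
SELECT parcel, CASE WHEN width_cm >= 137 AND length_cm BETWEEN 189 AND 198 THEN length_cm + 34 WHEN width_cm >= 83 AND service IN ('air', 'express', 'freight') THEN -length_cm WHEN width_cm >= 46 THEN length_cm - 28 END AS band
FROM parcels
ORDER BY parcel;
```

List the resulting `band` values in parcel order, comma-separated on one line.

-129, -15, 62, -155, NULL, NULL, 97, NULL, 136, -43, -17, -13

parcel=N12: width_cm >= 83 AND service IN ('air', 'express', 'freight') → -129
parcel=N18: width_cm >= 46 → -15
parcel=N19: width_cm >= 46 → 62
parcel=N28: width_cm >= 83 AND service IN ('air', 'express', 'freight') → -155
parcel=N32: (no match → NULL) → NULL
parcel=N36: (no match → NULL) → NULL
parcel=N40: width_cm >= 46 → 97
parcel=N59: (no match → NULL) → NULL
parcel=N77: width_cm >= 46 → 136
parcel=N82: width_cm >= 83 AND service IN ('air', 'express', 'freight') → -43
parcel=N83: width_cm >= 46 → -17
parcel=N93: width_cm >= 83 AND service IN ('air', 'express', 'freight') → -13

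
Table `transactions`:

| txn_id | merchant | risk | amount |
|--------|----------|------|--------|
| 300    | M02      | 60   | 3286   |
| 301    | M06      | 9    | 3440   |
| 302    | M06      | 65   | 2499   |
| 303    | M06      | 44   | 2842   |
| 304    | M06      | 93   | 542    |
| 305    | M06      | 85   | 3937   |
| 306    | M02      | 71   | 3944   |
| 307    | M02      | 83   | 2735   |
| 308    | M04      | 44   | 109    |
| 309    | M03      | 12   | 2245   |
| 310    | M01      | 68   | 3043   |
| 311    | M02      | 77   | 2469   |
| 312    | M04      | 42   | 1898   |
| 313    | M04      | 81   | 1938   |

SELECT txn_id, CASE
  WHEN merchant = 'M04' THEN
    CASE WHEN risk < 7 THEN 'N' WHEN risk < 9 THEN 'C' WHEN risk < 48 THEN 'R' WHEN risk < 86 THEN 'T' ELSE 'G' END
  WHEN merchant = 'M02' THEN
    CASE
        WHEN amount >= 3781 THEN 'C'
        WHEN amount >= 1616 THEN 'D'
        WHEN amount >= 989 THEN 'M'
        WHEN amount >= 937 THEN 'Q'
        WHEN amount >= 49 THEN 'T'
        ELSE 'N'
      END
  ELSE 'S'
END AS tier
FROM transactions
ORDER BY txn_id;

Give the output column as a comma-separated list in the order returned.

D, S, S, S, S, S, C, D, R, S, S, D, R, T

txn_id=300: merchant='M02' → inner[amount >= 1616] → D
txn_id=301: merchant='M06' → outer ELSE → S
txn_id=302: merchant='M06' → outer ELSE → S
txn_id=303: merchant='M06' → outer ELSE → S
txn_id=304: merchant='M06' → outer ELSE → S
txn_id=305: merchant='M06' → outer ELSE → S
txn_id=306: merchant='M02' → inner[amount >= 3781] → C
txn_id=307: merchant='M02' → inner[amount >= 1616] → D
txn_id=308: merchant='M04' → inner[risk < 48] → R
txn_id=309: merchant='M03' → outer ELSE → S
txn_id=310: merchant='M01' → outer ELSE → S
txn_id=311: merchant='M02' → inner[amount >= 1616] → D
txn_id=312: merchant='M04' → inner[risk < 48] → R
txn_id=313: merchant='M04' → inner[risk < 86] → T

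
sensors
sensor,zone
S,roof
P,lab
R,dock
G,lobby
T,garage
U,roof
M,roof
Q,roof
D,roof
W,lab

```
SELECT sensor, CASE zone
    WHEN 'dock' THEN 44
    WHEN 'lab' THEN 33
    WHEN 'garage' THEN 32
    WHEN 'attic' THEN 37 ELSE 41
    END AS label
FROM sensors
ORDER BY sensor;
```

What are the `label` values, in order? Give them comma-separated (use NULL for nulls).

41, 41, 41, 33, 41, 44, 41, 32, 41, 33

sensor=D: ELSE → 41
sensor=G: ELSE → 41
sensor=M: ELSE → 41
sensor=P: zone='lab' → 33
sensor=Q: ELSE → 41
sensor=R: zone='dock' → 44
sensor=S: ELSE → 41
sensor=T: zone='garage' → 32
sensor=U: ELSE → 41
sensor=W: zone='lab' → 33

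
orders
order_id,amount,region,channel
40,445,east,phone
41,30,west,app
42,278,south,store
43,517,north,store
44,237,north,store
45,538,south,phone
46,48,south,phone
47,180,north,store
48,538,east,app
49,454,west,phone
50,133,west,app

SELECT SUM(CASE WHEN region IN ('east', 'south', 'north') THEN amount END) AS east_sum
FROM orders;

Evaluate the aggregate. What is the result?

2781

order_id=40: ✓ → 445
order_id=41: ✗
order_id=42: ✓ → 278
order_id=43: ✓ → 517
order_id=44: ✓ → 237
order_id=45: ✓ → 538
order_id=46: ✓ → 48
order_id=47: ✓ → 180
order_id=48: ✓ → 538
order_id=49: ✗
order_id=50: ✗
east_sum = 445 + 278 + 517 + 237 + 538 + 48 + 180 + 538 = 2781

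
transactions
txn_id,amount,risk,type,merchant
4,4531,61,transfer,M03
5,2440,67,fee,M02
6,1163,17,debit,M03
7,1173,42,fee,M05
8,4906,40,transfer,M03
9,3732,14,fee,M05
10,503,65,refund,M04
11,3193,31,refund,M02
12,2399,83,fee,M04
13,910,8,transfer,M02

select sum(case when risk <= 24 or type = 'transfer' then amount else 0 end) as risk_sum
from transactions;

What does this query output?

txn_id=4: ✓ → 4531
txn_id=5: ✗
txn_id=6: ✓ → 1163
txn_id=7: ✗
txn_id=8: ✓ → 4906
txn_id=9: ✓ → 3732
txn_id=10: ✗
txn_id=11: ✗
txn_id=12: ✗
txn_id=13: ✓ → 910
risk_sum = 4531 + 1163 + 4906 + 3732 + 910 = 15242

15242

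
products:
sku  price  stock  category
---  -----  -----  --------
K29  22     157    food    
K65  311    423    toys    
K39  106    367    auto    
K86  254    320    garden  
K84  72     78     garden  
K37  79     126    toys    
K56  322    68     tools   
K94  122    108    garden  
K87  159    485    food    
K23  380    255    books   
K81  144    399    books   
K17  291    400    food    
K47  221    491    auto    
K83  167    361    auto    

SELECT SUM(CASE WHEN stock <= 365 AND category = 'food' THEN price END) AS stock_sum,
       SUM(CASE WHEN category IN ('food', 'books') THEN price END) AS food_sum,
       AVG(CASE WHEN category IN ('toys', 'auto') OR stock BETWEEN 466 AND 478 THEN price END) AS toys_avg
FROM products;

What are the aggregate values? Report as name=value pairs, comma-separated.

[stock_sum: stock <= 365 AND category = 'food']
sku=K29: ✓ → 22
sku=K65: ✗
sku=K39: ✗
sku=K86: ✗
sku=K84: ✗
sku=K37: ✗
sku=K56: ✗
sku=K94: ✗
sku=K87: ✗
sku=K23: ✗
sku=K81: ✗
sku=K17: ✗
sku=K47: ✗
sku=K83: ✗
stock_sum = 22
—
[food_sum: category IN ('food', 'books')]
sku=K29: ✓ → 22
sku=K65: ✗
sku=K39: ✗
sku=K86: ✗
sku=K84: ✗
sku=K37: ✗
sku=K56: ✗
sku=K94: ✗
sku=K87: ✓ → 159
sku=K23: ✓ → 380
sku=K81: ✓ → 144
sku=K17: ✓ → 291
sku=K47: ✗
sku=K83: ✗
food_sum = 22 + 159 + 380 + 144 + 291 = 996
—
[toys_avg: category IN ('toys', 'auto') OR stock BETWEEN 466 AND 478]
sku=K29: ✗
sku=K65: ✓ → 311
sku=K39: ✓ → 106
sku=K86: ✗
sku=K84: ✗
sku=K37: ✓ → 79
sku=K56: ✗
sku=K94: ✗
sku=K87: ✗
sku=K23: ✗
sku=K81: ✗
sku=K17: ✗
sku=K47: ✓ → 221
sku=K83: ✓ → 167
toys_avg = (311 + 106 + 79 + 221 + 167) / 5 = 176.8

stock_sum=22, food_sum=996, toys_avg=176.8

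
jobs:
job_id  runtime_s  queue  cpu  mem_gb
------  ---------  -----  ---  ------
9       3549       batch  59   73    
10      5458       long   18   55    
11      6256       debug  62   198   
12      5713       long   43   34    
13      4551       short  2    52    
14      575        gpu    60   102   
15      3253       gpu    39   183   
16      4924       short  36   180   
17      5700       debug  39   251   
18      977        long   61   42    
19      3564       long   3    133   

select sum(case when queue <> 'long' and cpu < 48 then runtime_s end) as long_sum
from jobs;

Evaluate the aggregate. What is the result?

job_id=9: ✗
job_id=10: ✗
job_id=11: ✗
job_id=12: ✗
job_id=13: ✓ → 4551
job_id=14: ✗
job_id=15: ✓ → 3253
job_id=16: ✓ → 4924
job_id=17: ✓ → 5700
job_id=18: ✗
job_id=19: ✗
long_sum = 4551 + 3253 + 4924 + 5700 = 18428

18428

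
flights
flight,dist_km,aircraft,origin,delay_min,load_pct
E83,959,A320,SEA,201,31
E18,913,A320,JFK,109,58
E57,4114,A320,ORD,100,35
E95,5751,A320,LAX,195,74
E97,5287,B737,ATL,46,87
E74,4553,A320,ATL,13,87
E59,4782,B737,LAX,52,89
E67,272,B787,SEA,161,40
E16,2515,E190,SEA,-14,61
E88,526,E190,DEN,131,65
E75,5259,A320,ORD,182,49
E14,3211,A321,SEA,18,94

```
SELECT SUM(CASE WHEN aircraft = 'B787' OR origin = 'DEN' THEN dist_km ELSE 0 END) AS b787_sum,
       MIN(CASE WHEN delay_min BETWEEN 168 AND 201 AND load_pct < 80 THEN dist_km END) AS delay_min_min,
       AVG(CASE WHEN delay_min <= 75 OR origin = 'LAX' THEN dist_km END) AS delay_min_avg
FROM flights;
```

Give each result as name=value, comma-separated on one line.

[b787_sum: aircraft = 'B787' OR origin = 'DEN']
flight=E83: ✗
flight=E18: ✗
flight=E57: ✗
flight=E95: ✗
flight=E97: ✗
flight=E74: ✗
flight=E59: ✗
flight=E67: ✓ → 272
flight=E16: ✗
flight=E88: ✓ → 526
flight=E75: ✗
flight=E14: ✗
b787_sum = 272 + 526 = 798
—
[delay_min_min: delay_min BETWEEN 168 AND 201 AND load_pct < 80]
flight=E83: ✓ → 959
flight=E18: ✗
flight=E57: ✗
flight=E95: ✓ → 5751
flight=E97: ✗
flight=E74: ✗
flight=E59: ✗
flight=E67: ✗
flight=E16: ✗
flight=E88: ✗
flight=E75: ✓ → 5259
flight=E14: ✗
delay_min_min = MIN(959, 5751, 5259) = 959
—
[delay_min_avg: delay_min <= 75 OR origin = 'LAX']
flight=E83: ✗
flight=E18: ✗
flight=E57: ✗
flight=E95: ✓ → 5751
flight=E97: ✓ → 5287
flight=E74: ✓ → 4553
flight=E59: ✓ → 4782
flight=E67: ✗
flight=E16: ✓ → 2515
flight=E88: ✗
flight=E75: ✗
flight=E14: ✓ → 3211
delay_min_avg = (5751 + 5287 + 4553 + 4782 + 2515 + 3211) / 6 = 4349.8333333333

b787_sum=798, delay_min_min=959, delay_min_avg=4349.8333333333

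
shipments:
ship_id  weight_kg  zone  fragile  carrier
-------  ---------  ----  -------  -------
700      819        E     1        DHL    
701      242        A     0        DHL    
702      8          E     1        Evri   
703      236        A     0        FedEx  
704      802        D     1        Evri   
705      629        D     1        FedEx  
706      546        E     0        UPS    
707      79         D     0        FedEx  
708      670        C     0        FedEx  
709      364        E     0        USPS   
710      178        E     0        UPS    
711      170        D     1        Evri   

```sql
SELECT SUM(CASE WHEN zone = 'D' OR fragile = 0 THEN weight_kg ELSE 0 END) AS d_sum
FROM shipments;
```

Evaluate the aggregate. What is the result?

ship_id=700: ✗
ship_id=701: ✓ → 242
ship_id=702: ✗
ship_id=703: ✓ → 236
ship_id=704: ✓ → 802
ship_id=705: ✓ → 629
ship_id=706: ✓ → 546
ship_id=707: ✓ → 79
ship_id=708: ✓ → 670
ship_id=709: ✓ → 364
ship_id=710: ✓ → 178
ship_id=711: ✓ → 170
d_sum = 242 + 236 + 802 + 629 + 546 + 79 + 670 + 364 + 178 + 170 = 3916

3916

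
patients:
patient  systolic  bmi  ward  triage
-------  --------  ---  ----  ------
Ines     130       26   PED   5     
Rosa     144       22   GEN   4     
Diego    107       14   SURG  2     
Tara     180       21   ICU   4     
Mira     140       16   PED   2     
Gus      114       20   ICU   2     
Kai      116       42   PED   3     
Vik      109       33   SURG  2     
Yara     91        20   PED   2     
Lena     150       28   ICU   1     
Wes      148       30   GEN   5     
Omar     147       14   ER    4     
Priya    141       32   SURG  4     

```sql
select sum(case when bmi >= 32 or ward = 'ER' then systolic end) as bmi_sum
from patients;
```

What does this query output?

patient=Ines: ✗
patient=Rosa: ✗
patient=Diego: ✗
patient=Tara: ✗
patient=Mira: ✗
patient=Gus: ✗
patient=Kai: ✓ → 116
patient=Vik: ✓ → 109
patient=Yara: ✗
patient=Lena: ✗
patient=Wes: ✗
patient=Omar: ✓ → 147
patient=Priya: ✓ → 141
bmi_sum = 116 + 109 + 147 + 141 = 513

513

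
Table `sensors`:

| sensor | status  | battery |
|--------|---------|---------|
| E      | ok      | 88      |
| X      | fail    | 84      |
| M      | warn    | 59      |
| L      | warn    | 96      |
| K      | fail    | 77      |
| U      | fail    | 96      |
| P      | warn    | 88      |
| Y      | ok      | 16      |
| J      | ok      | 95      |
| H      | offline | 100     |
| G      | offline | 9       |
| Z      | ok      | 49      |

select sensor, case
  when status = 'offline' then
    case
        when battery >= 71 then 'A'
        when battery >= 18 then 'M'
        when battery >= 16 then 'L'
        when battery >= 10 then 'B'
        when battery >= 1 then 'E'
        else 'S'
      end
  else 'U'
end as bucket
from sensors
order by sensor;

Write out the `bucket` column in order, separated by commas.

sensor=E: status='ok' → outer ELSE → U
sensor=G: status='offline' → inner[battery >= 1] → E
sensor=H: status='offline' → inner[battery >= 71] → A
sensor=J: status='ok' → outer ELSE → U
sensor=K: status='fail' → outer ELSE → U
sensor=L: status='warn' → outer ELSE → U
sensor=M: status='warn' → outer ELSE → U
sensor=P: status='warn' → outer ELSE → U
sensor=U: status='fail' → outer ELSE → U
sensor=X: status='fail' → outer ELSE → U
sensor=Y: status='ok' → outer ELSE → U
sensor=Z: status='ok' → outer ELSE → U

U, E, A, U, U, U, U, U, U, U, U, U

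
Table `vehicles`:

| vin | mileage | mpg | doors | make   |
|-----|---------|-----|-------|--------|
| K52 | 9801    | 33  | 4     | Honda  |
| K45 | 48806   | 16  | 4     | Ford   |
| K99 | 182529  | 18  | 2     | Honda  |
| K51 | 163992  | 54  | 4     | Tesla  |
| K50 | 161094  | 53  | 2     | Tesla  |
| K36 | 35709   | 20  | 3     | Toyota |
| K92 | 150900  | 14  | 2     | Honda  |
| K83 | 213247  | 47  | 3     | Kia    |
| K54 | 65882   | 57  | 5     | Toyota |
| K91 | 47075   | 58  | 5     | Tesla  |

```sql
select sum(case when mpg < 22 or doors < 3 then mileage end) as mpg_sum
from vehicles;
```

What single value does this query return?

579038

vin=K52: ✗
vin=K45: ✓ → 48806
vin=K99: ✓ → 182529
vin=K51: ✗
vin=K50: ✓ → 161094
vin=K36: ✓ → 35709
vin=K92: ✓ → 150900
vin=K83: ✗
vin=K54: ✗
vin=K91: ✗
mpg_sum = 48806 + 182529 + 161094 + 35709 + 150900 = 579038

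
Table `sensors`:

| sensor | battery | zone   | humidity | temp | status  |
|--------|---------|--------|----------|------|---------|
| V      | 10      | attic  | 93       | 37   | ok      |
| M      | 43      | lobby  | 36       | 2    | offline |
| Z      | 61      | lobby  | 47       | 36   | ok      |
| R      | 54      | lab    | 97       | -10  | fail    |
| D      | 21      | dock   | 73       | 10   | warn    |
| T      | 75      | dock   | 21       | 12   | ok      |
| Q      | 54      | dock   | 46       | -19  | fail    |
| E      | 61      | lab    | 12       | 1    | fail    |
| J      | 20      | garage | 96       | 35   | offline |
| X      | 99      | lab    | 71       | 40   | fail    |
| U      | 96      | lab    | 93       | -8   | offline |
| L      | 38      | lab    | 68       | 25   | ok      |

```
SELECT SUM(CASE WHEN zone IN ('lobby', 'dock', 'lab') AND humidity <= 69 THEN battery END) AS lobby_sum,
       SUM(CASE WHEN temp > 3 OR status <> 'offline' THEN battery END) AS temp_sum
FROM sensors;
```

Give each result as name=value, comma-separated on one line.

[lobby_sum: zone IN ('lobby', 'dock', 'lab') AND humidity <= 69]
sensor=V: ✗
sensor=M: ✓ → 43
sensor=Z: ✓ → 61
sensor=R: ✗
sensor=D: ✗
sensor=T: ✓ → 75
sensor=Q: ✓ → 54
sensor=E: ✓ → 61
sensor=J: ✗
sensor=X: ✗
sensor=U: ✗
sensor=L: ✓ → 38
lobby_sum = 43 + 61 + 75 + 54 + 61 + 38 = 332
—
[temp_sum: temp > 3 OR status <> 'offline']
sensor=V: ✓ → 10
sensor=M: ✗
sensor=Z: ✓ → 61
sensor=R: ✓ → 54
sensor=D: ✓ → 21
sensor=T: ✓ → 75
sensor=Q: ✓ → 54
sensor=E: ✓ → 61
sensor=J: ✓ → 20
sensor=X: ✓ → 99
sensor=U: ✗
sensor=L: ✓ → 38
temp_sum = 10 + 61 + 54 + 21 + 75 + 54 + 61 + 20 + 99 + 38 = 493

lobby_sum=332, temp_sum=493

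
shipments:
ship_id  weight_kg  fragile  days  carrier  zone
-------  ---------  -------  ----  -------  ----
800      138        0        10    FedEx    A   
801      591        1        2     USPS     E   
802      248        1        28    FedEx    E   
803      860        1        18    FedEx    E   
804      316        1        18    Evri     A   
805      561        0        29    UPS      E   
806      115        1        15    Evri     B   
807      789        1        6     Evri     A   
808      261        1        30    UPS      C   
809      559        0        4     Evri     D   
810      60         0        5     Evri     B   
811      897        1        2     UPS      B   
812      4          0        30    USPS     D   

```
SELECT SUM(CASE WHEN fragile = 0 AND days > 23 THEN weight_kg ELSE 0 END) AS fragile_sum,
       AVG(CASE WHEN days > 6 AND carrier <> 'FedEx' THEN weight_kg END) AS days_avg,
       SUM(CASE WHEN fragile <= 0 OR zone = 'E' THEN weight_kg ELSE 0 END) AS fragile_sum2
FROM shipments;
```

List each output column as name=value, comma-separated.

[fragile_sum: fragile = 0 AND days > 23]
ship_id=800: ✗
ship_id=801: ✗
ship_id=802: ✗
ship_id=803: ✗
ship_id=804: ✗
ship_id=805: ✓ → 561
ship_id=806: ✗
ship_id=807: ✗
ship_id=808: ✗
ship_id=809: ✗
ship_id=810: ✗
ship_id=811: ✗
ship_id=812: ✓ → 4
fragile_sum = 561 + 4 = 565
—
[days_avg: days > 6 AND carrier <> 'FedEx']
ship_id=800: ✗
ship_id=801: ✗
ship_id=802: ✗
ship_id=803: ✗
ship_id=804: ✓ → 316
ship_id=805: ✓ → 561
ship_id=806: ✓ → 115
ship_id=807: ✗
ship_id=808: ✓ → 261
ship_id=809: ✗
ship_id=810: ✗
ship_id=811: ✗
ship_id=812: ✓ → 4
days_avg = (316 + 561 + 115 + 261 + 4) / 5 = 251.4
—
[fragile_sum2: fragile <= 0 OR zone = 'E']
ship_id=800: ✓ → 138
ship_id=801: ✓ → 591
ship_id=802: ✓ → 248
ship_id=803: ✓ → 860
ship_id=804: ✗
ship_id=805: ✓ → 561
ship_id=806: ✗
ship_id=807: ✗
ship_id=808: ✗
ship_id=809: ✓ → 559
ship_id=810: ✓ → 60
ship_id=811: ✗
ship_id=812: ✓ → 4
fragile_sum2 = 138 + 591 + 248 + 860 + 561 + 559 + 60 + 4 = 3021

fragile_sum=565, days_avg=251.4, fragile_sum2=3021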